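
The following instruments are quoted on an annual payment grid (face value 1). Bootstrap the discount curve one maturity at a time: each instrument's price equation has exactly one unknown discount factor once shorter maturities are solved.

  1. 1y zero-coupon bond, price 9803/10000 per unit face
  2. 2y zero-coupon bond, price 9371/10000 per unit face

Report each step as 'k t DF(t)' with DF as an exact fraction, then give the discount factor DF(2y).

1 1 9803/10000
2 2 9371/10000
DF(2y) = 9371/10000 ≈ 0.937100

step 1 [1y] zero: DF = P = 9803/10000 ≈ 0.980300
step 2 [2y] zero: DF = P = 9371/10000 ≈ 0.937100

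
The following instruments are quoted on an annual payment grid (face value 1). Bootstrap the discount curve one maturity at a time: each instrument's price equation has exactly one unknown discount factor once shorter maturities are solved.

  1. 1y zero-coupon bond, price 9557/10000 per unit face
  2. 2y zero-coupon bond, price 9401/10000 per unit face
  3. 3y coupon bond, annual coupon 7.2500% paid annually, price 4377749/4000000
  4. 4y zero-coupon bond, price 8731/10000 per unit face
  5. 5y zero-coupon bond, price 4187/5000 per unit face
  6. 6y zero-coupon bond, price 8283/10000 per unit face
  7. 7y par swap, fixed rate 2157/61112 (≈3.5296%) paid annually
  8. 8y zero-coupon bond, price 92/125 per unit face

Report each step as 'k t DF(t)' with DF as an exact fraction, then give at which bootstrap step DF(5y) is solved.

step 1 [1y] zero: DF = P = 9557/10000 ≈ 0.955700
step 2 [2y] zero: DF = P = 9401/10000 ≈ 0.940100
step 3 [3y] bond c/1=29/400: DF=(4377749/4000000 − 29/400·(0.955700+0.940100))/(1+29/400) = 8923/10000 ≈ 0.892300
step 4 [4y] zero: DF = P = 8731/10000 ≈ 0.873100
step 5 [5y] zero: DF = P = 4187/5000 ≈ 0.837400
step 6 [6y] zero: DF = P = 8283/10000 ≈ 0.828300
step 7 [7y] swap r/1=2157/61112: DF=(1 − 2157/61112·(0.955700+0.940100+0.892300+0.873100+0.837400+0.828300))/(1+2157/61112) = 7843/10000 ≈ 0.784300
step 8 [8y] zero: DF = P = 92/125 ≈ 0.736000

1 1 9557/10000
2 2 9401/10000
3 3 8923/10000
4 4 8731/10000
5 5 4187/5000
6 6 8283/10000
7 7 7843/10000
8 8 92/125
DF(5y) is solved at step 5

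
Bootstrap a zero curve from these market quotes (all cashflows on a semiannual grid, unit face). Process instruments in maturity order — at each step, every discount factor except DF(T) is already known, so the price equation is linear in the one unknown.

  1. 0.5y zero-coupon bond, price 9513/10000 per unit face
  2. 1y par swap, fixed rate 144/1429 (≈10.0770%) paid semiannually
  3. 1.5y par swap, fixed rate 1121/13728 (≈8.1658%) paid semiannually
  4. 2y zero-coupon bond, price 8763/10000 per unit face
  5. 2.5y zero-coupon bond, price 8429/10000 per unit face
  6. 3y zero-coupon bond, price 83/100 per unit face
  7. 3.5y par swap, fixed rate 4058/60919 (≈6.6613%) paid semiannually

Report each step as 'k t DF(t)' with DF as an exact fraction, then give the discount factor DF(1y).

1 1/2 9513/10000
2 1 1133/1250
3 3/2 8879/10000
4 2 8763/10000
5 5/2 8429/10000
6 3 83/100
7 7/2 7971/10000
DF(1y) = 1133/1250 ≈ 0.906400

step 1 [0.5y] zero: DF = P = 9513/10000 ≈ 0.951300
step 2 [1y] swap r/2=72/1429: DF=(1 − 72/1429·(0.951300))/(1+72/1429) = 1133/1250 ≈ 0.906400
step 3 [1.5y] swap r/2=1121/27456: DF=(1 − 1121/27456·(0.951300+0.906400))/(1+1121/27456) = 8879/10000 ≈ 0.887900
step 4 [2y] zero: DF = P = 8763/10000 ≈ 0.876300
step 5 [2.5y] zero: DF = P = 8429/10000 ≈ 0.842900
step 6 [3y] zero: DF = P = 83/100 ≈ 0.830000
step 7 [3.5y] swap r/2=2029/60919: DF=(1 − 2029/60919·(0.951300+0.906400+0.887900+0.876300+0.842900+0.830000))/(1+2029/60919) = 7971/10000 ≈ 0.797100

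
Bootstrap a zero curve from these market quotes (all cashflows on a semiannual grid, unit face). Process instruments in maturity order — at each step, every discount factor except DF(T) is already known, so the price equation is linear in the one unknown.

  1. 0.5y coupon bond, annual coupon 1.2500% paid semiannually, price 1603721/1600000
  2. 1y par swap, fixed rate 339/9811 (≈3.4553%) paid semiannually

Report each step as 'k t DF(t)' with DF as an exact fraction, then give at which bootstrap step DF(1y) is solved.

step 1 [0.5y] bond c/2=1/160: DF=(1603721/1600000 − 1/160·(0))/(1+1/160) = 9961/10000 ≈ 0.996100
step 2 [1y] swap r/2=339/19622: DF=(1 − 339/19622·(0.996100))/(1+339/19622) = 9661/10000 ≈ 0.966100

1 1/2 9961/10000
2 1 9661/10000
DF(1y) is solved at step 2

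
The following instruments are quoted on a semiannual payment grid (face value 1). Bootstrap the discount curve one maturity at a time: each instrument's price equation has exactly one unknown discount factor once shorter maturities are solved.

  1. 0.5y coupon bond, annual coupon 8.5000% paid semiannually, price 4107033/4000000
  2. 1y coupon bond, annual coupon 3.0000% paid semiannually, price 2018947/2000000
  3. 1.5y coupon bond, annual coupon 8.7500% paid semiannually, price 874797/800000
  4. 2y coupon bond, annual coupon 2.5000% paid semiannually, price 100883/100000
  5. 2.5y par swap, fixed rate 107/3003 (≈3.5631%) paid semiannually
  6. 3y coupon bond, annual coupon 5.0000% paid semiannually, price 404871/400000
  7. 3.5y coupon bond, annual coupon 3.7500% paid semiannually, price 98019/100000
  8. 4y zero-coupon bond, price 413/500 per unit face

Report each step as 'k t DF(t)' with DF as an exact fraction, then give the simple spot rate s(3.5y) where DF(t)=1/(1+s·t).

1 1/2 9849/10000
2 1 49/50
3 3/2 9653/10000
4 2 4801/5000
5 5/2 1143/1250
6 3 8703/10000
7 7/2 8577/10000
8 4 413/500
s(3.5y) = (1/(8577/10000) − 1)/(7/2) = 2846/60039 ≈ 4.7403%

step 1 [0.5y] bond c/2=17/400: DF=(4107033/4000000 − 17/400·(0))/(1+17/400) = 9849/10000 ≈ 0.984900
step 2 [1y] bond c/2=3/200: DF=(2018947/2000000 − 3/200·(0.984900))/(1+3/200) = 49/50 ≈ 0.980000
step 3 [1.5y] bond c/2=7/160: DF=(874797/800000 − 7/160·(0.984900+0.980000))/(1+7/160) = 9653/10000 ≈ 0.965300
step 4 [2y] bond c/2=1/80: DF=(100883/100000 − 1/80·(0.984900+0.980000+0.965300))/(1+1/80) = 4801/5000 ≈ 0.960200
step 5 [2.5y] swap r/2=107/6006: DF=(1 − 107/6006·(0.984900+0.980000+0.965300+0.960200))/(1+107/6006) = 1143/1250 ≈ 0.914400
step 6 [3y] bond c/2=1/40: DF=(404871/400000 − 1/40·(0.984900+0.980000+0.965300+0.960200+0.914400))/(1+1/40) = 8703/10000 ≈ 0.870300
step 7 [3.5y] bond c/2=3/160: DF=(98019/100000 − 3/160·(0.984900+0.980000+0.965300+0.960200+0.914400+0.870300))/(1+3/160) = 8577/10000 ≈ 0.857700
step 8 [4y] zero: DF = P = 413/500 ≈ 0.826000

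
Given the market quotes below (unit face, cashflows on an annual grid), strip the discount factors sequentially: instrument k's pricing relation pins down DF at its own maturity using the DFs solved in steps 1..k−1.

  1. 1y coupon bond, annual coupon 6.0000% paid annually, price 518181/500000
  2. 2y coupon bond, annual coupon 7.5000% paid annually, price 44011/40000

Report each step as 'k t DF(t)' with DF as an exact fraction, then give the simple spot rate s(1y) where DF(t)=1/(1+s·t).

1 1 9777/10000
2 2 9553/10000
s(1y) = (1/(9777/10000) − 1)/(1) = 223/9777 ≈ 2.2809%

step 1 [1y] bond c/1=3/50: DF=(518181/500000 − 3/50·(0))/(1+3/50) = 9777/10000 ≈ 0.977700
step 2 [2y] bond c/1=3/40: DF=(44011/40000 − 3/40·(0.977700))/(1+3/40) = 9553/10000 ≈ 0.955300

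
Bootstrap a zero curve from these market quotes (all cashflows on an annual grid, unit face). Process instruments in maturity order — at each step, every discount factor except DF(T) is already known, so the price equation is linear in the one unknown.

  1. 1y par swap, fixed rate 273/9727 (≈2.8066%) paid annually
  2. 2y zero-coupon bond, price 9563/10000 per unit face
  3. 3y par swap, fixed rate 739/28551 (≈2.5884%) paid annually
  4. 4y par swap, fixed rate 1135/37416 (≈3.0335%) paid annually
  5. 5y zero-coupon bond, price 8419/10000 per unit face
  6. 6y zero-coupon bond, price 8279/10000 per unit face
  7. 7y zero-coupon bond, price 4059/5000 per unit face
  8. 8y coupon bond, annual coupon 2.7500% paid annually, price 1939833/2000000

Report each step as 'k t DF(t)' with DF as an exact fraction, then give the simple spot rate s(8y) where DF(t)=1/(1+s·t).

1 1 9727/10000
2 2 9563/10000
3 3 9261/10000
4 4 1773/2000
5 5 8419/10000
6 6 8279/10000
7 7 4059/5000
8 8 3887/5000
s(8y) = (1/(3887/5000) − 1)/(8) = 1113/31096 ≈ 3.5792%

step 1 [1y] swap r/1=273/9727: DF=(1 − 273/9727·(0))/(1+273/9727) = 9727/10000 ≈ 0.972700
step 2 [2y] zero: DF = P = 9563/10000 ≈ 0.956300
step 3 [3y] swap r/1=739/28551: DF=(1 − 739/28551·(0.972700+0.956300))/(1+739/28551) = 9261/10000 ≈ 0.926100
step 4 [4y] swap r/1=1135/37416: DF=(1 − 1135/37416·(0.972700+0.956300+0.926100))/(1+1135/37416) = 1773/2000 ≈ 0.886500
step 5 [5y] zero: DF = P = 8419/10000 ≈ 0.841900
step 6 [6y] zero: DF = P = 8279/10000 ≈ 0.827900
step 7 [7y] zero: DF = P = 4059/5000 ≈ 0.811800
step 8 [8y] bond c/1=11/400: DF=(1939833/2000000 − 11/400·(0.972700+0.956300+0.926100+0.886500+0.841900+0.827900+0.811800))/(1+11/400) = 3887/5000 ≈ 0.777400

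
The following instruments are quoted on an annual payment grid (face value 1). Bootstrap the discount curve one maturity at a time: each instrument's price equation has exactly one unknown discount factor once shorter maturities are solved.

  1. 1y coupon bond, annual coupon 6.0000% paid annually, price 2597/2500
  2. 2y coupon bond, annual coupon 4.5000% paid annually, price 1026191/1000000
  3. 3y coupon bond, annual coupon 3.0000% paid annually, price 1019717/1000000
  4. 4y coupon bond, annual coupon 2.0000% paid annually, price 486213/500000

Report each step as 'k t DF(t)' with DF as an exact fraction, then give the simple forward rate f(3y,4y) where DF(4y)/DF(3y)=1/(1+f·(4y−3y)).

1 1 49/50
2 2 4699/5000
3 3 9341/10000
4 4 4487/5000
f(3y,4y) = ((9341/10000)/(4487/5000) − 1)/(1) = 367/8974 ≈ 4.0896%

step 1 [1y] bond c/1=3/50: DF=(2597/2500 − 3/50·(0))/(1+3/50) = 49/50 ≈ 0.980000
step 2 [2y] bond c/1=9/200: DF=(1026191/1000000 − 9/200·(0.980000))/(1+9/200) = 4699/5000 ≈ 0.939800
step 3 [3y] bond c/1=3/100: DF=(1019717/1000000 − 3/100·(0.980000+0.939800))/(1+3/100) = 9341/10000 ≈ 0.934100
step 4 [4y] bond c/1=1/50: DF=(486213/500000 − 1/50·(0.980000+0.939800+0.934100))/(1+1/50) = 4487/5000 ≈ 0.897400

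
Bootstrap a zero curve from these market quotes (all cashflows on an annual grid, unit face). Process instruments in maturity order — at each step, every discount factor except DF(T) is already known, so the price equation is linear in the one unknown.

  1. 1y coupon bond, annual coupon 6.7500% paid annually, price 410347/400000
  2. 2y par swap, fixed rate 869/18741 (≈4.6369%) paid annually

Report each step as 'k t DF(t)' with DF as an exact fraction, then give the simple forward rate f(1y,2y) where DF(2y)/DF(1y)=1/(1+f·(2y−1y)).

step 1 [1y] bond c/1=27/400: DF=(410347/400000 − 27/400·(0))/(1+27/400) = 961/1000 ≈ 0.961000
step 2 [2y] swap r/1=869/18741: DF=(1 − 869/18741·(0.961000))/(1+869/18741) = 9131/10000 ≈ 0.913100

1 1 961/1000
2 2 9131/10000
f(1y,2y) = ((961/1000)/(9131/10000) − 1)/(1) = 479/9131 ≈ 5.2459%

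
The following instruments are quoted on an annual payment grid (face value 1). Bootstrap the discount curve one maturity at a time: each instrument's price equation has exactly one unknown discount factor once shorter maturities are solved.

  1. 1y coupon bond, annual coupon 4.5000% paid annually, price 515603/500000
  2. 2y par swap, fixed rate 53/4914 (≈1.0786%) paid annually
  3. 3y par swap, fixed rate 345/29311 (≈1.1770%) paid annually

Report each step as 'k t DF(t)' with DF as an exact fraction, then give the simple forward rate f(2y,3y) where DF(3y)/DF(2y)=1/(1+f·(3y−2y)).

1 1 2467/2500
2 2 2447/2500
3 3 1931/2000
f(2y,3y) = ((2447/2500)/(1931/2000) − 1)/(1) = 133/9655 ≈ 1.3775%

step 1 [1y] bond c/1=9/200: DF=(515603/500000 − 9/200·(0))/(1+9/200) = 2467/2500 ≈ 0.986800
step 2 [2y] swap r/1=53/4914: DF=(1 − 53/4914·(0.986800))/(1+53/4914) = 2447/2500 ≈ 0.978800
step 3 [3y] swap r/1=345/29311: DF=(1 − 345/29311·(0.986800+0.978800))/(1+345/29311) = 1931/2000 ≈ 0.965500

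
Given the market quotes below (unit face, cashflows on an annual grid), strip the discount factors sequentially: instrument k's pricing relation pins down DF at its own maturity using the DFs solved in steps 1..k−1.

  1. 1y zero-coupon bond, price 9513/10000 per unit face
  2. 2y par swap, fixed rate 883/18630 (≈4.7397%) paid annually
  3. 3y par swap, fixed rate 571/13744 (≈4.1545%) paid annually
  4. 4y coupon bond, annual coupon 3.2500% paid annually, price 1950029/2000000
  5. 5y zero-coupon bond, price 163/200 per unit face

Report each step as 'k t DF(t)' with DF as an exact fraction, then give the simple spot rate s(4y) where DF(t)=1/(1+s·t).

1 1 9513/10000
2 2 9117/10000
3 3 4429/5000
4 4 4289/5000
5 5 163/200
s(4y) = (1/(4289/5000) − 1)/(4) = 711/17156 ≈ 4.1443%

step 1 [1y] zero: DF = P = 9513/10000 ≈ 0.951300
step 2 [2y] swap r/1=883/18630: DF=(1 − 883/18630·(0.951300))/(1+883/18630) = 9117/10000 ≈ 0.911700
step 3 [3y] swap r/1=571/13744: DF=(1 − 571/13744·(0.951300+0.911700))/(1+571/13744) = 4429/5000 ≈ 0.885800
step 4 [4y] bond c/1=13/400: DF=(1950029/2000000 − 13/400·(0.951300+0.911700+0.885800))/(1+13/400) = 4289/5000 ≈ 0.857800
step 5 [5y] zero: DF = P = 163/200 ≈ 0.815000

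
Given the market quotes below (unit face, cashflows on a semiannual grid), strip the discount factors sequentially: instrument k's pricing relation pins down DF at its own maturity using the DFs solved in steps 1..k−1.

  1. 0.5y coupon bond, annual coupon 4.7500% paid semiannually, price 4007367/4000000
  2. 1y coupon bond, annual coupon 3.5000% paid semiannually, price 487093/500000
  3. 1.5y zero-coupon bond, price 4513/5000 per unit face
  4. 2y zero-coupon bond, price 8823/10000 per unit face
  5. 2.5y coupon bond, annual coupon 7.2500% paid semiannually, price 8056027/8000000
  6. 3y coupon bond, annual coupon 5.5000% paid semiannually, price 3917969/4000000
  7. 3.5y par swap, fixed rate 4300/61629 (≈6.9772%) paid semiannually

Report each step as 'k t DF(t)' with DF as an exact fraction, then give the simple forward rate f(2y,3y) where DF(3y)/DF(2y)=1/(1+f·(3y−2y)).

step 1 [0.5y] bond c/2=19/800: DF=(4007367/4000000 − 19/800·(0))/(1+19/800) = 4893/5000 ≈ 0.978600
step 2 [1y] bond c/2=7/400: DF=(487093/500000 − 7/400·(0.978600))/(1+7/400) = 4703/5000 ≈ 0.940600
step 3 [1.5y] zero: DF = P = 4513/5000 ≈ 0.902600
step 4 [2y] zero: DF = P = 8823/10000 ≈ 0.882300
step 5 [2.5y] bond c/2=29/800: DF=(8056027/8000000 − 29/800·(0.978600+0.940600+0.902600+0.882300))/(1+29/800) = 4211/5000 ≈ 0.842200
step 6 [3y] bond c/2=11/400: DF=(3917969/4000000 − 11/400·(0.978600+0.940600+0.902600+0.882300+0.842200))/(1+11/400) = 2079/2500 ≈ 0.831600
step 7 [3.5y] swap r/2=2150/61629: DF=(1 − 2150/61629·(0.978600+0.940600+0.902600+0.882300+0.842200+0.831600))/(1+2150/61629) = 157/200 ≈ 0.785000

1 1/2 4893/5000
2 1 4703/5000
3 3/2 4513/5000
4 2 8823/10000
5 5/2 4211/5000
6 3 2079/2500
7 7/2 157/200
f(2y,3y) = ((8823/10000)/(2079/2500) − 1)/(1) = 169/2772 ≈ 6.0967%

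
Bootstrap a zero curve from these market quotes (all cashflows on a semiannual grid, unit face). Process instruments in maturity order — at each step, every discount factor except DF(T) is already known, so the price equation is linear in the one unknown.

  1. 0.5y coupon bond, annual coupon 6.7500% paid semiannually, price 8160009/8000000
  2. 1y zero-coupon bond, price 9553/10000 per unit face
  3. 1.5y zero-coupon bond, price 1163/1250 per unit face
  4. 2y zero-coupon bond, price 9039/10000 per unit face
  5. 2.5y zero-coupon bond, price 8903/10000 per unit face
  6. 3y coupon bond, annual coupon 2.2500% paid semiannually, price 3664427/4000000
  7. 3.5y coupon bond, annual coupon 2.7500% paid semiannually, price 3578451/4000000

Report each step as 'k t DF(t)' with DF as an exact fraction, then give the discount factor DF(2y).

1 1/2 9867/10000
2 1 9553/10000
3 3/2 1163/1250
4 2 9039/10000
5 5/2 8903/10000
6 3 427/500
7 7/2 2019/2500
DF(2y) = 9039/10000 ≈ 0.903900

step 1 [0.5y] bond c/2=27/800: DF=(8160009/8000000 − 27/800·(0))/(1+27/800) = 9867/10000 ≈ 0.986700
step 2 [1y] zero: DF = P = 9553/10000 ≈ 0.955300
step 3 [1.5y] zero: DF = P = 1163/1250 ≈ 0.930400
step 4 [2y] zero: DF = P = 9039/10000 ≈ 0.903900
step 5 [2.5y] zero: DF = P = 8903/10000 ≈ 0.890300
step 6 [3y] bond c/2=9/800: DF=(3664427/4000000 − 9/800·(0.986700+0.955300+0.930400+0.903900+0.890300))/(1+9/800) = 427/500 ≈ 0.854000
step 7 [3.5y] bond c/2=11/800: DF=(3578451/4000000 − 11/800·(0.986700+0.955300+0.930400+0.903900+0.890300+0.854000))/(1+11/800) = 2019/2500 ≈ 0.807600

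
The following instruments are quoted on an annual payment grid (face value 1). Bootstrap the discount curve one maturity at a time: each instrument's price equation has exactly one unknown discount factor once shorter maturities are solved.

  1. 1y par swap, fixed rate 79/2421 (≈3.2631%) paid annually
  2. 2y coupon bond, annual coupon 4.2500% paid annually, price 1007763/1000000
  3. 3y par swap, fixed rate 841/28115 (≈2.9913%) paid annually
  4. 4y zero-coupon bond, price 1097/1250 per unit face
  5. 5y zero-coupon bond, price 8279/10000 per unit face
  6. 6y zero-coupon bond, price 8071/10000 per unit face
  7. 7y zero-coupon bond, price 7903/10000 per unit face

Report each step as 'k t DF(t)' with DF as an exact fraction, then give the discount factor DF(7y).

step 1 [1y] swap r/1=79/2421: DF=(1 − 79/2421·(0))/(1+79/2421) = 2421/2500 ≈ 0.968400
step 2 [2y] bond c/1=17/400: DF=(1007763/1000000 − 17/400·(0.968400))/(1+17/400) = 1159/1250 ≈ 0.927200
step 3 [3y] swap r/1=841/28115: DF=(1 − 841/28115·(0.968400+0.927200))/(1+841/28115) = 9159/10000 ≈ 0.915900
step 4 [4y] zero: DF = P = 1097/1250 ≈ 0.877600
step 5 [5y] zero: DF = P = 8279/10000 ≈ 0.827900
step 6 [6y] zero: DF = P = 8071/10000 ≈ 0.807100
step 7 [7y] zero: DF = P = 7903/10000 ≈ 0.790300

1 1 2421/2500
2 2 1159/1250
3 3 9159/10000
4 4 1097/1250
5 5 8279/10000
6 6 8071/10000
7 7 7903/10000
DF(7y) = 7903/10000 ≈ 0.790300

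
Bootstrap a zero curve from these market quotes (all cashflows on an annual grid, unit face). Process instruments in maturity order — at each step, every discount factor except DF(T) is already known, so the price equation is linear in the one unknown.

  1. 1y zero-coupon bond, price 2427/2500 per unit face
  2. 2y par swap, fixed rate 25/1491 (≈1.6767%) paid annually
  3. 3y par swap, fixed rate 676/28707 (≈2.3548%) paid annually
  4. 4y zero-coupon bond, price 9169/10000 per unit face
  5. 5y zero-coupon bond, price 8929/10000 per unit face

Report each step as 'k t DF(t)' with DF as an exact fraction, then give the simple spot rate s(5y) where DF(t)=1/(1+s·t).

1 1 2427/2500
2 2 387/400
3 3 2331/2500
4 4 9169/10000
5 5 8929/10000
s(5y) = (1/(8929/10000) − 1)/(5) = 1071/44645 ≈ 2.3989%

step 1 [1y] zero: DF = P = 2427/2500 ≈ 0.970800
step 2 [2y] swap r/1=25/1491: DF=(1 − 25/1491·(0.970800))/(1+25/1491) = 387/400 ≈ 0.967500
step 3 [3y] swap r/1=676/28707: DF=(1 − 676/28707·(0.970800+0.967500))/(1+676/28707) = 2331/2500 ≈ 0.932400
step 4 [4y] zero: DF = P = 9169/10000 ≈ 0.916900
step 5 [5y] zero: DF = P = 8929/10000 ≈ 0.892900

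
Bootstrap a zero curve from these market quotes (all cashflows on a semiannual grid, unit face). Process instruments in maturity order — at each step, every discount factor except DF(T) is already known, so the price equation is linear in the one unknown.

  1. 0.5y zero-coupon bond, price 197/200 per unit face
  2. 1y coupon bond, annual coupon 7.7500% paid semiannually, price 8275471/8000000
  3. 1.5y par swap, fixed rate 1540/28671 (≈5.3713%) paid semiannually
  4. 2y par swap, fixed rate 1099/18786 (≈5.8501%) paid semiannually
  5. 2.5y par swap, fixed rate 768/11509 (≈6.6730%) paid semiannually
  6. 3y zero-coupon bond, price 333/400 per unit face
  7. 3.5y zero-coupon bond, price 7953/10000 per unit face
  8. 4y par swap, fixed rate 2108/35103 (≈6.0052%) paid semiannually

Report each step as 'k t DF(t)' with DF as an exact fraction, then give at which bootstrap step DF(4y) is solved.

1 1/2 197/200
2 1 9591/10000
3 3/2 923/1000
4 2 8901/10000
5 5/2 529/625
6 3 333/400
7 7/2 7953/10000
8 4 1973/2500
DF(4y) is solved at step 8

step 1 [0.5y] zero: DF = P = 197/200 ≈ 0.985000
step 2 [1y] bond c/2=31/800: DF=(8275471/8000000 − 31/800·(0.985000))/(1+31/800) = 9591/10000 ≈ 0.959100
step 3 [1.5y] swap r/2=770/28671: DF=(1 − 770/28671·(0.985000+0.959100))/(1+770/28671) = 923/1000 ≈ 0.923000
step 4 [2y] swap r/2=1099/37572: DF=(1 − 1099/37572·(0.985000+0.959100+0.923000))/(1+1099/37572) = 8901/10000 ≈ 0.890100
step 5 [2.5y] swap r/2=384/11509: DF=(1 − 384/11509·(0.985000+0.959100+0.923000+0.890100))/(1+384/11509) = 529/625 ≈ 0.846400
step 6 [3y] zero: DF = P = 333/400 ≈ 0.832500
step 7 [3.5y] zero: DF = P = 7953/10000 ≈ 0.795300
step 8 [4y] swap r/2=1054/35103: DF=(1 − 1054/35103·(0.985000+0.959100+0.923000+0.890100+0.846400+0.832500+0.795300))/(1+1054/35103) = 1973/2500 ≈ 0.789200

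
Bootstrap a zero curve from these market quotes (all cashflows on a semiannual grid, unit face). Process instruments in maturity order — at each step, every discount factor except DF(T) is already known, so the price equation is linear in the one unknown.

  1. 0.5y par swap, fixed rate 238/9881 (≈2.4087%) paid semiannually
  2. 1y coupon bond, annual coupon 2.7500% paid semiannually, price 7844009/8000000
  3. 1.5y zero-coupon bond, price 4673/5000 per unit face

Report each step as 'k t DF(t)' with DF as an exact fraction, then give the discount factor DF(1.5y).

1 1/2 9881/10000
2 1 4769/5000
3 3/2 4673/5000
DF(1.5y) = 4673/5000 ≈ 0.934600

step 1 [0.5y] swap r/2=119/9881: DF=(1 − 119/9881·(0))/(1+119/9881) = 9881/10000 ≈ 0.988100
step 2 [1y] bond c/2=11/800: DF=(7844009/8000000 − 11/800·(0.988100))/(1+11/800) = 4769/5000 ≈ 0.953800
step 3 [1.5y] zero: DF = P = 4673/5000 ≈ 0.934600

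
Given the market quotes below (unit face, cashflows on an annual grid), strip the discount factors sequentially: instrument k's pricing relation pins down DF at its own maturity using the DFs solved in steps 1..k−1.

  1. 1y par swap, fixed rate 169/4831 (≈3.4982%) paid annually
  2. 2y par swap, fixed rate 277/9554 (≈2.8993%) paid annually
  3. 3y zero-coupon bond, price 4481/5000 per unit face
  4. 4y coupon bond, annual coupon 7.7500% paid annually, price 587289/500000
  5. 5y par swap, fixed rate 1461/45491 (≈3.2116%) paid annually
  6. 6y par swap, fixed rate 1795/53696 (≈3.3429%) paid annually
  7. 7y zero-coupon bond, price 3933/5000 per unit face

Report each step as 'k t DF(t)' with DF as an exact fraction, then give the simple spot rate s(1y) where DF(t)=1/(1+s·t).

1 1 4831/5000
2 2 4723/5000
3 3 4481/5000
4 4 4441/5000
5 5 8539/10000
6 6 1641/2000
7 7 3933/5000
s(1y) = (1/(4831/5000) − 1)/(1) = 169/4831 ≈ 3.4982%

step 1 [1y] swap r/1=169/4831: DF=(1 − 169/4831·(0))/(1+169/4831) = 4831/5000 ≈ 0.966200
step 2 [2y] swap r/1=277/9554: DF=(1 − 277/9554·(0.966200))/(1+277/9554) = 4723/5000 ≈ 0.944600
step 3 [3y] zero: DF = P = 4481/5000 ≈ 0.896200
step 4 [4y] bond c/1=31/400: DF=(587289/500000 − 31/400·(0.966200+0.944600+0.896200))/(1+31/400) = 4441/5000 ≈ 0.888200
step 5 [5y] swap r/1=1461/45491: DF=(1 − 1461/45491·(0.966200+0.944600+0.896200+0.888200))/(1+1461/45491) = 8539/10000 ≈ 0.853900
step 6 [6y] swap r/1=1795/53696: DF=(1 − 1795/53696·(0.966200+0.944600+0.896200+0.888200+0.853900))/(1+1795/53696) = 1641/2000 ≈ 0.820500
step 7 [7y] zero: DF = P = 3933/5000 ≈ 0.786600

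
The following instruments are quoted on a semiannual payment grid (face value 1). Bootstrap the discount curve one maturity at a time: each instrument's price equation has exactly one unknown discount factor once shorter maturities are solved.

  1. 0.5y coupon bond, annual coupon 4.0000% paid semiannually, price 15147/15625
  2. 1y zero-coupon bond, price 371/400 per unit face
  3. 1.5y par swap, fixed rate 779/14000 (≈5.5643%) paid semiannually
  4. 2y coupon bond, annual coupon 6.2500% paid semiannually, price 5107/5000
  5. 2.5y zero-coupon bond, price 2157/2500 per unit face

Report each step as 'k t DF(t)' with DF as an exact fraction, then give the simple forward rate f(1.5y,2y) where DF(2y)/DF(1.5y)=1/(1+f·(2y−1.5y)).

1 1/2 594/625
2 1 371/400
3 3/2 9221/10000
4 2 566/625
5 5/2 2157/2500
f(1.5y,2y) = ((9221/10000)/(566/625) − 1)/(1/2) = 165/4528 ≈ 3.6440%

step 1 [0.5y] bond c/2=1/50: DF=(15147/15625 − 1/50·(0))/(1+1/50) = 594/625 ≈ 0.950400
step 2 [1y] zero: DF = P = 371/400 ≈ 0.927500
step 3 [1.5y] swap r/2=779/28000: DF=(1 − 779/28000·(0.950400+0.927500))/(1+779/28000) = 9221/10000 ≈ 0.922100
step 4 [2y] bond c/2=1/32: DF=(5107/5000 − 1/32·(0.950400+0.927500+0.922100))/(1+1/32) = 566/625 ≈ 0.905600
step 5 [2.5y] zero: DF = P = 2157/2500 ≈ 0.862800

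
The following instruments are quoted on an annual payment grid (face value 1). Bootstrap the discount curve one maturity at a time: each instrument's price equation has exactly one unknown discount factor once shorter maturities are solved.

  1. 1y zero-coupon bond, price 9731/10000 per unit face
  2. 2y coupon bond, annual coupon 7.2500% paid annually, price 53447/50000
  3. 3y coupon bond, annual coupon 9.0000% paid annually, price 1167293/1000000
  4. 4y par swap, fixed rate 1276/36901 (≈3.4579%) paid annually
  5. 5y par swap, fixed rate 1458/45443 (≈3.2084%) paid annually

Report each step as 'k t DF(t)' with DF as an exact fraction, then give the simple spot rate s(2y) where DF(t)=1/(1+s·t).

1 1 9731/10000
2 2 9309/10000
3 3 9137/10000
4 4 2181/2500
5 5 4271/5000
s(2y) = (1/(9309/10000) − 1)/(2) = 691/18618 ≈ 3.7115%

step 1 [1y] zero: DF = P = 9731/10000 ≈ 0.973100
step 2 [2y] bond c/1=29/400: DF=(53447/50000 − 29/400·(0.973100))/(1+29/400) = 9309/10000 ≈ 0.930900
step 3 [3y] bond c/1=9/100: DF=(1167293/1000000 − 9/100·(0.973100+0.930900))/(1+9/100) = 9137/10000 ≈ 0.913700
step 4 [4y] swap r/1=1276/36901: DF=(1 − 1276/36901·(0.973100+0.930900+0.913700))/(1+1276/36901) = 2181/2500 ≈ 0.872400
step 5 [5y] swap r/1=1458/45443: DF=(1 − 1458/45443·(0.973100+0.930900+0.913700+0.872400))/(1+1458/45443) = 4271/5000 ≈ 0.854200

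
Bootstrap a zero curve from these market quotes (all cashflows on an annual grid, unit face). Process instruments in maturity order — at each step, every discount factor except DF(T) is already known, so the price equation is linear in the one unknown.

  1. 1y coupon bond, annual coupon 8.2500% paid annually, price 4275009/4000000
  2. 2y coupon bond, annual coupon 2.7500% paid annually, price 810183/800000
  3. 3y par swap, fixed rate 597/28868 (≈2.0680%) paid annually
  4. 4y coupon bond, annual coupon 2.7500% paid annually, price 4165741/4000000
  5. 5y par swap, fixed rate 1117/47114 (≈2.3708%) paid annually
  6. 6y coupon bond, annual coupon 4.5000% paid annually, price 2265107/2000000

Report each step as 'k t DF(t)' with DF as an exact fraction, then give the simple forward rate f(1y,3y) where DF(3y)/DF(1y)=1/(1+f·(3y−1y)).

1 1 9873/10000
2 2 1199/1250
3 3 9403/10000
4 4 9363/10000
5 5 8883/10000
6 6 8809/10000
f(1y,3y) = ((9873/10000)/(9403/10000) − 1)/(2) = 235/9403 ≈ 2.4992%

step 1 [1y] bond c/1=33/400: DF=(4275009/4000000 − 33/400·(0))/(1+33/400) = 9873/10000 ≈ 0.987300
step 2 [2y] bond c/1=11/400: DF=(810183/800000 − 11/400·(0.987300))/(1+11/400) = 1199/1250 ≈ 0.959200
step 3 [3y] swap r/1=597/28868: DF=(1 − 597/28868·(0.987300+0.959200))/(1+597/28868) = 9403/10000 ≈ 0.940300
step 4 [4y] bond c/1=11/400: DF=(4165741/4000000 − 11/400·(0.987300+0.959200+0.940300))/(1+11/400) = 9363/10000 ≈ 0.936300
step 5 [5y] swap r/1=1117/47114: DF=(1 − 1117/47114·(0.987300+0.959200+0.940300+0.936300))/(1+1117/47114) = 8883/10000 ≈ 0.888300
step 6 [6y] bond c/1=9/200: DF=(2265107/2000000 − 9/200·(0.987300+0.959200+0.940300+0.936300+0.888300))/(1+9/200) = 8809/10000 ≈ 0.880900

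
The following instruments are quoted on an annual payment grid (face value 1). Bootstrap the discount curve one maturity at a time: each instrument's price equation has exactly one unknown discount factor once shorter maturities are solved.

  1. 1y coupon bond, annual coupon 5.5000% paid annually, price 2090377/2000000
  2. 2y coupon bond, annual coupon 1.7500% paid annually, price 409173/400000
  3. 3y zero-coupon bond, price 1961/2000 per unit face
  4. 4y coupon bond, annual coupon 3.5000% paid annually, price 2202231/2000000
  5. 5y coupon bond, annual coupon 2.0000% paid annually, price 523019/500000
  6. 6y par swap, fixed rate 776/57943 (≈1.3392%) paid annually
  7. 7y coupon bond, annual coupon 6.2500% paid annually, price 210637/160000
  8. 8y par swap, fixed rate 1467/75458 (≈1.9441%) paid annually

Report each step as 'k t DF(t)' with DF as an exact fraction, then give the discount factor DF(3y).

step 1 [1y] bond c/1=11/200: DF=(2090377/2000000 − 11/200·(0))/(1+11/200) = 9907/10000 ≈ 0.990700
step 2 [2y] bond c/1=7/400: DF=(409173/400000 − 7/400·(0.990700))/(1+7/400) = 9883/10000 ≈ 0.988300
step 3 [3y] zero: DF = P = 1961/2000 ≈ 0.980500
step 4 [4y] bond c/1=7/200: DF=(2202231/2000000 − 7/200·(0.990700+0.988300+0.980500))/(1+7/200) = 4819/5000 ≈ 0.963800
step 5 [5y] bond c/1=1/50: DF=(523019/500000 − 1/50·(0.990700+0.988300+0.980500+0.963800))/(1+1/50) = 4743/5000 ≈ 0.948600
step 6 [6y] swap r/1=776/57943: DF=(1 − 776/57943·(0.990700+0.988300+0.980500+0.963800+0.948600))/(1+776/57943) = 1153/1250 ≈ 0.922400
step 7 [7y] bond c/1=1/16: DF=(210637/160000 − 1/16·(0.990700+0.988300+0.980500+0.963800+0.948600+0.922400))/(1+1/16) = 4491/5000 ≈ 0.898200
step 8 [8y] swap r/1=1467/75458: DF=(1 − 1467/75458·(0.990700+0.988300+0.980500+0.963800+0.948600+0.922400+0.898200))/(1+1467/75458) = 8533/10000 ≈ 0.853300

1 1 9907/10000
2 2 9883/10000
3 3 1961/2000
4 4 4819/5000
5 5 4743/5000
6 6 1153/1250
7 7 4491/5000
8 8 8533/10000
DF(3y) = 1961/2000 ≈ 0.980500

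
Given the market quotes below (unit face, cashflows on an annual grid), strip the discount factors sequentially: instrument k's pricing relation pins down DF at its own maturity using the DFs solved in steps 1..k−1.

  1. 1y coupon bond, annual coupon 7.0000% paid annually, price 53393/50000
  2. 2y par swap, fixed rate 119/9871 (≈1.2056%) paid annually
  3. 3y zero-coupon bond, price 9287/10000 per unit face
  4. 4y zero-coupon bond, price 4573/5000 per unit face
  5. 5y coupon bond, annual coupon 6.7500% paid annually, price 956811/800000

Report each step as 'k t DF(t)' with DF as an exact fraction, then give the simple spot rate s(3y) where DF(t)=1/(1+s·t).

1 1 499/500
2 2 4881/5000
3 3 9287/10000
4 4 4573/5000
5 5 879/1000
s(3y) = (1/(9287/10000) − 1)/(3) = 713/27861 ≈ 2.5591%

step 1 [1y] bond c/1=7/100: DF=(53393/50000 − 7/100·(0))/(1+7/100) = 499/500 ≈ 0.998000
step 2 [2y] swap r/1=119/9871: DF=(1 − 119/9871·(0.998000))/(1+119/9871) = 4881/5000 ≈ 0.976200
step 3 [3y] zero: DF = P = 9287/10000 ≈ 0.928700
step 4 [4y] zero: DF = P = 4573/5000 ≈ 0.914600
step 5 [5y] bond c/1=27/400: DF=(956811/800000 − 27/400·(0.998000+0.976200+0.928700+0.914600))/(1+27/400) = 879/1000 ≈ 0.879000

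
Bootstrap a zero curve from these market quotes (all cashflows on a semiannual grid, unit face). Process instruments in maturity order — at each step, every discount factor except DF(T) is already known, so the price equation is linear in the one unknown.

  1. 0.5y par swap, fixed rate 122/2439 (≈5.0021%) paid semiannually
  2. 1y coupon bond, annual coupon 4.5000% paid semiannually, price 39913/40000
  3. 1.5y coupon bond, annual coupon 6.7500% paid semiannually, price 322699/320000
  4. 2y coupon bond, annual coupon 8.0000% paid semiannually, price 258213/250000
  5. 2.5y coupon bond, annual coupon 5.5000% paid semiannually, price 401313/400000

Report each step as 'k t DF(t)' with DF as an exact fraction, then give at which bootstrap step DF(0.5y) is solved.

1 1/2 2439/2500
2 1 1193/1250
3 3/2 73/80
4 2 4419/5000
5 5/2 8767/10000
DF(0.5y) is solved at step 1

step 1 [0.5y] swap r/2=61/2439: DF=(1 − 61/2439·(0))/(1+61/2439) = 2439/2500 ≈ 0.975600
step 2 [1y] bond c/2=9/400: DF=(39913/40000 − 9/400·(0.975600))/(1+9/400) = 1193/1250 ≈ 0.954400
step 3 [1.5y] bond c/2=27/800: DF=(322699/320000 − 27/800·(0.975600+0.954400))/(1+27/800) = 73/80 ≈ 0.912500
step 4 [2y] bond c/2=1/25: DF=(258213/250000 − 1/25·(0.975600+0.954400+0.912500))/(1+1/25) = 4419/5000 ≈ 0.883800
step 5 [2.5y] bond c/2=11/400: DF=(401313/400000 − 11/400·(0.975600+0.954400+0.912500+0.883800))/(1+11/400) = 8767/10000 ≈ 0.876700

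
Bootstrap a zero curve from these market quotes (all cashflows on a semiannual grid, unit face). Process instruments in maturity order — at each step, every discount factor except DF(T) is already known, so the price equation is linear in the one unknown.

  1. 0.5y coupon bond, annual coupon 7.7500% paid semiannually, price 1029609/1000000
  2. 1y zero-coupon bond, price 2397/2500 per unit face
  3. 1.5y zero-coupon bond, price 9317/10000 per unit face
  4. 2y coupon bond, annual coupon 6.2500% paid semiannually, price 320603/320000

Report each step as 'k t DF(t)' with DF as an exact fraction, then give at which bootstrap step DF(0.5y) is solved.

1 1/2 1239/1250
2 1 2397/2500
3 3/2 9317/10000
4 2 4421/5000
DF(0.5y) is solved at step 1

step 1 [0.5y] bond c/2=31/800: DF=(1029609/1000000 − 31/800·(0))/(1+31/800) = 1239/1250 ≈ 0.991200
step 2 [1y] zero: DF = P = 2397/2500 ≈ 0.958800
step 3 [1.5y] zero: DF = P = 9317/10000 ≈ 0.931700
step 4 [2y] bond c/2=1/32: DF=(320603/320000 − 1/32·(0.991200+0.958800+0.931700))/(1+1/32) = 4421/5000 ≈ 0.884200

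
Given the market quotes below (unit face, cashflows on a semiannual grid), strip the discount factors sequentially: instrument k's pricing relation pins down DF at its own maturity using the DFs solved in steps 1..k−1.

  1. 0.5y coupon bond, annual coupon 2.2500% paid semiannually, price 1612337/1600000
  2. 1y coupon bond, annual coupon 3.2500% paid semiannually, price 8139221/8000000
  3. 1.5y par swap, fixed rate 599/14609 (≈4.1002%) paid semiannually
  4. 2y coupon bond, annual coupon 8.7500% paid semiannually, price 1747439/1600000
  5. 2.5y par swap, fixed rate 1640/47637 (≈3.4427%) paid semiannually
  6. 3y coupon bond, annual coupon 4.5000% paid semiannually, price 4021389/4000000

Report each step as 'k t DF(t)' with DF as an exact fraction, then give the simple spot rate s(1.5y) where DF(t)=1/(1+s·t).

step 1 [0.5y] bond c/2=9/800: DF=(1612337/1600000 − 9/800·(0))/(1+9/800) = 1993/2000 ≈ 0.996500
step 2 [1y] bond c/2=13/800: DF=(8139221/8000000 − 13/800·(0.996500))/(1+13/800) = 2463/2500 ≈ 0.985200
step 3 [1.5y] swap r/2=599/29218: DF=(1 − 599/29218·(0.996500+0.985200))/(1+599/29218) = 9401/10000 ≈ 0.940100
step 4 [2y] bond c/2=7/160: DF=(1747439/1600000 − 7/160·(0.996500+0.985200+0.940100))/(1+7/160) = 9239/10000 ≈ 0.923900
step 5 [2.5y] swap r/2=820/47637: DF=(1 − 820/47637·(0.996500+0.985200+0.940100+0.923900))/(1+820/47637) = 459/500 ≈ 0.918000
step 6 [3y] bond c/2=9/400: DF=(4021389/4000000 − 9/400·(0.996500+0.985200+0.940100+0.923900+0.918000))/(1+9/400) = 549/625 ≈ 0.878400

1 1/2 1993/2000
2 1 2463/2500
3 3/2 9401/10000
4 2 9239/10000
5 5/2 459/500
6 3 549/625
s(1.5y) = (1/(9401/10000) − 1)/(3/2) = 1198/28203 ≈ 4.2478%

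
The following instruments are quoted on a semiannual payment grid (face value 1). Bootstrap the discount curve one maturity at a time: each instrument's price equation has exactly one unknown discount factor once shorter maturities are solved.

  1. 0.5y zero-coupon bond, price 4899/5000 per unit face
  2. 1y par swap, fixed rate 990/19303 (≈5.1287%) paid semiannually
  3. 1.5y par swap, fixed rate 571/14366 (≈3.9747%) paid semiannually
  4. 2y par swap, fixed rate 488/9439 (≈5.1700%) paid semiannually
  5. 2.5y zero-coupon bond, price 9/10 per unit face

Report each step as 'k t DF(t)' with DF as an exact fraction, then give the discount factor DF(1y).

1 1/2 4899/5000
2 1 1901/2000
3 3/2 9429/10000
4 2 564/625
5 5/2 9/10
DF(1y) = 1901/2000 ≈ 0.950500

step 1 [0.5y] zero: DF = P = 4899/5000 ≈ 0.979800
step 2 [1y] swap r/2=495/19303: DF=(1 − 495/19303·(0.979800))/(1+495/19303) = 1901/2000 ≈ 0.950500
step 3 [1.5y] swap r/2=571/28732: DF=(1 − 571/28732·(0.979800+0.950500))/(1+571/28732) = 9429/10000 ≈ 0.942900
step 4 [2y] swap r/2=244/9439: DF=(1 − 244/9439·(0.979800+0.950500+0.942900))/(1+244/9439) = 564/625 ≈ 0.902400
step 5 [2.5y] zero: DF = P = 9/10 ≈ 0.900000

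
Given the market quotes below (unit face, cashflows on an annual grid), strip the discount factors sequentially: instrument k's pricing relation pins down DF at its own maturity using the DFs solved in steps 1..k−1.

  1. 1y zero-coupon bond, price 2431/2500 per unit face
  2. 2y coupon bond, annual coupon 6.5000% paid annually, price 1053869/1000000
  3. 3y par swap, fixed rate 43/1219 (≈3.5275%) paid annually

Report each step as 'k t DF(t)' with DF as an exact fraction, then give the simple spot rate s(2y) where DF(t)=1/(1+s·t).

1 1 2431/2500
2 2 4651/5000
3 3 9011/10000
s(2y) = (1/(4651/5000) − 1)/(2) = 349/9302 ≈ 3.7519%

step 1 [1y] zero: DF = P = 2431/2500 ≈ 0.972400
step 2 [2y] bond c/1=13/200: DF=(1053869/1000000 − 13/200·(0.972400))/(1+13/200) = 4651/5000 ≈ 0.930200
step 3 [3y] swap r/1=43/1219: DF=(1 − 43/1219·(0.972400+0.930200))/(1+43/1219) = 9011/10000 ≈ 0.901100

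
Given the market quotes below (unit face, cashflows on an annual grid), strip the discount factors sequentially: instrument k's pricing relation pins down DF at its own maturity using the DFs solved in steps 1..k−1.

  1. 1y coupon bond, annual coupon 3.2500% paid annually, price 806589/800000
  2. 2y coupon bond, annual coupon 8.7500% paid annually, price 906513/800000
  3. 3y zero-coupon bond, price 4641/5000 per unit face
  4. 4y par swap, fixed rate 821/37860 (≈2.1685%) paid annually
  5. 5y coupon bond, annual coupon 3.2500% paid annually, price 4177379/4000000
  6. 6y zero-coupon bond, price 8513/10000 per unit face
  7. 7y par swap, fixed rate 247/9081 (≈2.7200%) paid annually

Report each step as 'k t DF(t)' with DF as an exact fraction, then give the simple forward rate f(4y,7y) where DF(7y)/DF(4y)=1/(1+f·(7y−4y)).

1 1 1953/2000
2 2 4817/5000
3 3 4641/5000
4 4 9179/10000
5 5 8923/10000
6 6 8513/10000
7 7 8271/10000
f(4y,7y) = ((9179/10000)/(8271/10000) − 1)/(3) = 908/24813 ≈ 3.6594%

step 1 [1y] bond c/1=13/400: DF=(806589/800000 − 13/400·(0))/(1+13/400) = 1953/2000 ≈ 0.976500
step 2 [2y] bond c/1=7/80: DF=(906513/800000 − 7/80·(0.976500))/(1+7/80) = 4817/5000 ≈ 0.963400
step 3 [3y] zero: DF = P = 4641/5000 ≈ 0.928200
step 4 [4y] swap r/1=821/37860: DF=(1 − 821/37860·(0.976500+0.963400+0.928200))/(1+821/37860) = 9179/10000 ≈ 0.917900
step 5 [5y] bond c/1=13/400: DF=(4177379/4000000 − 13/400·(0.976500+0.963400+0.928200+0.917900))/(1+13/400) = 8923/10000 ≈ 0.892300
step 6 [6y] zero: DF = P = 8513/10000 ≈ 0.851300
step 7 [7y] swap r/1=247/9081: DF=(1 − 247/9081·(0.976500+0.963400+0.928200+0.917900+0.892300+0.851300))/(1+247/9081) = 8271/10000 ≈ 0.827100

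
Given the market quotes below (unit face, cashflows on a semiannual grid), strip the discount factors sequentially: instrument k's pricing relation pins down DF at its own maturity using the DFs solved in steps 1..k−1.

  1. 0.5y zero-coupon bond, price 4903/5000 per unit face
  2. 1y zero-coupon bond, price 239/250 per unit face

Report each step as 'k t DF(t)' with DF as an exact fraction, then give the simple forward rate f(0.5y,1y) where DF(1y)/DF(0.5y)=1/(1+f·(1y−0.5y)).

1 1/2 4903/5000
2 1 239/250
f(0.5y,1y) = ((4903/5000)/(239/250) − 1)/(1/2) = 123/2390 ≈ 5.1464%

step 1 [0.5y] zero: DF = P = 4903/5000 ≈ 0.980600
step 2 [1y] zero: DF = P = 239/250 ≈ 0.956000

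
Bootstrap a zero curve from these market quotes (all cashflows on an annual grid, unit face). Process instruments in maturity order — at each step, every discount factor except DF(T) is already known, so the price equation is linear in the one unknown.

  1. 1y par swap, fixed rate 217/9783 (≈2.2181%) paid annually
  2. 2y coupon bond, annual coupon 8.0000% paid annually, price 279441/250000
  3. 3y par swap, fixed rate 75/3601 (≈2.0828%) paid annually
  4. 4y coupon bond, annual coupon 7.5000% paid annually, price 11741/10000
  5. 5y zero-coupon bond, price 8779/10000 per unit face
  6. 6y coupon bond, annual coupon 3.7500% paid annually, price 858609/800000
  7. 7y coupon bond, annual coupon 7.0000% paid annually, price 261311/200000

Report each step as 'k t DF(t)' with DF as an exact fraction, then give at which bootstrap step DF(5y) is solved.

1 1 9783/10000
2 2 77/80
3 3 47/50
4 4 557/625
5 5 8779/10000
6 6 1083/1250
7 7 4301/5000
DF(5y) is solved at step 5

step 1 [1y] swap r/1=217/9783: DF=(1 − 217/9783·(0))/(1+217/9783) = 9783/10000 ≈ 0.978300
step 2 [2y] bond c/1=2/25: DF=(279441/250000 − 2/25·(0.978300))/(1+2/25) = 77/80 ≈ 0.962500
step 3 [3y] swap r/1=75/3601: DF=(1 − 75/3601·(0.978300+0.962500))/(1+75/3601) = 47/50 ≈ 0.940000
step 4 [4y] bond c/1=3/40: DF=(11741/10000 − 3/40·(0.978300+0.962500+0.940000))/(1+3/40) = 557/625 ≈ 0.891200
step 5 [5y] zero: DF = P = 8779/10000 ≈ 0.877900
step 6 [6y] bond c/1=3/80: DF=(858609/800000 − 3/80·(0.978300+0.962500+0.940000+0.891200+0.877900))/(1+3/80) = 1083/1250 ≈ 0.866400
step 7 [7y] bond c/1=7/100: DF=(261311/200000 − 7/100·(0.978300+0.962500+0.940000+0.891200+0.877900+0.866400))/(1+7/100) = 4301/5000 ≈ 0.860200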